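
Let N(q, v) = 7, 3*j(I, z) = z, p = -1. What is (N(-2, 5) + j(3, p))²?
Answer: 400/9 ≈ 44.444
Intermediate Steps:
j(I, z) = z/3
(N(-2, 5) + j(3, p))² = (7 + (⅓)*(-1))² = (7 - ⅓)² = (20/3)² = 400/9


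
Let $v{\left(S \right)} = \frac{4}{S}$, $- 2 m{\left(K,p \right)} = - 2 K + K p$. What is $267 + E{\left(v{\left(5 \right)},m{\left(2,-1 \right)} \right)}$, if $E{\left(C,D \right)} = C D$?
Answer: $\frac{1347}{5} \approx 269.4$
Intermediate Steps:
$m{\left(K,p \right)} = K - \frac{K p}{2}$ ($m{\left(K,p \right)} = - \frac{- 2 K + K p}{2} = K - \frac{K p}{2}$)
$267 + E{\left(v{\left(5 \right)},m{\left(2,-1 \right)} \right)} = 267 + \frac{4}{5} \cdot \frac{1}{2} \cdot 2 \left(2 - -1\right) = 267 + 4 \cdot \frac{1}{5} \cdot \frac{1}{2} \cdot 2 \left(2 + 1\right) = 267 + \frac{4 \cdot \frac{1}{2} \cdot 2 \cdot 3}{5} = 267 + \frac{4}{5} \cdot 3 = 267 + \frac{12}{5} = \frac{1347}{5}$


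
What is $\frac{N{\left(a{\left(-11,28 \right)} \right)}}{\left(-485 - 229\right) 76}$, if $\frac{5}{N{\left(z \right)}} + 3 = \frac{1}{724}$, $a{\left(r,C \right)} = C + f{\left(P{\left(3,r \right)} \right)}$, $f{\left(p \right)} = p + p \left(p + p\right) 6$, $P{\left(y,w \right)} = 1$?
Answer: $\frac{905}{29451786} \approx 3.0728 \cdot 10^{-5}$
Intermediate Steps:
$f{\left(p \right)} = p + 12 p^{2}$ ($f{\left(p \right)} = p + p 2 p 6 = p + 2 p^{2} \cdot 6 = p + 12 p^{2}$)
$a{\left(r,C \right)} = 13 + C$ ($a{\left(r,C \right)} = C + 1 \left(1 + 12 \cdot 1\right) = C + 1 \left(1 + 12\right) = C + 1 \cdot 13 = C + 13 = 13 + C$)
$N{\left(z \right)} = - \frac{3620}{2171}$ ($N{\left(z \right)} = \frac{5}{-3 + \frac{1}{724}} = \frac{5}{- \frac{2171}{724}} = 5 \left(- \frac{724}{2171}\right) = - \frac{3620}{2171}$)
$\frac{N{\left(a{\left(-11,28 \right)} \right)}}{\left(-485 - 229\right) 76} = - \frac{3620}{2171 \left(-485 - 229\right) 76} = - \frac{3620}{2171 \left(\left(-714\right) 76\right)} = - \frac{3620}{2171 \left(-54264\right)} = \left(- \frac{3620}{2171}\right) \left(- \frac{1}{54264}\right) = \frac{905}{29451786}$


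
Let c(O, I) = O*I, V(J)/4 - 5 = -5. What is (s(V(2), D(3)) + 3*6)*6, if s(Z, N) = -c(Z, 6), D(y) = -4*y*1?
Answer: 108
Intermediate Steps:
V(J) = 0 (V(J) = 20 + 4*(-5) = 20 - 20 = 0)
c(O, I) = I*O
D(y) = -4*y
s(Z, N) = -6*Z
(s(V(2), D(3)) + 3*6)*6 = (-6*0 + 3*6)*6 = (0 + 18)*6 = 18*6 = 108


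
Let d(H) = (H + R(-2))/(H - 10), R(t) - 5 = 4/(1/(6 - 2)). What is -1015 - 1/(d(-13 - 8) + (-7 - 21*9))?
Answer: -198939/196 ≈ -1015.0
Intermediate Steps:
R(t) = 21 (R(t) = 5 + 4/(1/(6 - 2)) = 5 + 4/(1/4) = 5 + 4/(¼) = 5 + 4*4 = 5 + 16 = 21)
d(H) = (21 + H)/(-10 + H) (d(H) = (H + 21)/(H - 10) = (21 + H)/(-10 + H))
-1015 - 1/(d(-13 - 8) + (-7 - 21*9)) = -1015 - 1/((21 + (-13 - 8))/(-10 + (-13 - 8)) + (-7 - 21*9)) = -1015 - 1/((21 - 21)/(-10 - 21) + (-7 - 189)) = -1015 - 1/(0/(-31) - 196) = -1015 - 1/(-1/31*0 - 196) = -1015 - 1/(0 - 196) = -1015 - 1/(-196) = -1015 - 1*(-1/196) = -1015 + 1/196 = -198939/196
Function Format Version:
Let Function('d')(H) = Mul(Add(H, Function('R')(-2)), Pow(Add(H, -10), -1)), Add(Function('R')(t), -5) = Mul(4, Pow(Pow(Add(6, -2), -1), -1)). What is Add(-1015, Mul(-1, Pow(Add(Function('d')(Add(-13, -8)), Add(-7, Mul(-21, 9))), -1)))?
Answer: Rational(-198939, 196) ≈ -1015.0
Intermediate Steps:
Function('R')(t) = 21 (Function('R')(t) = Add(5, Mul(4, Pow(Pow(Add(6, -2), -1), -1))) = Add(5, Mul(4, Pow(Pow(4, -1), -1))) = Add(5, Mul(4, Pow(Rational(1, 4), -1))) = Add(5, Mul(4, 4)) = Add(5, 16) = 21)
Function('d')(H) = Mul(Pow(Add(-10, H), -1), Add(21, H)) (Function('d')(H) = Mul(Add(H, 21), Pow(Add(H, -10), -1)) = Mul(Add(21, H), Pow(Add(-10, H), -1)) = Mul(Pow(Add(-10, H), -1), Add(21, H)))
Add(-1015, Mul(-1, Pow(Add(Function('d')(Add(-13, -8)), Add(-7, Mul(-21, 9))), -1))) = Add(-1015, Mul(-1, Pow(Add(Mul(Pow(Add(-10, Add(-13, -8)), -1), Add(21, Add(-13, -8))), Add(-7, Mul(-21, 9))), -1))) = Add(-1015, Mul(-1, Pow(Add(Mul(Pow(Add(-10, -21), -1), Add(21, -21)), Add(-7, -189)), -1))) = Add(-1015, Mul(-1, Pow(Add(Mul(Pow(-31, -1), 0), -196), -1))) = Add(-1015, Mul(-1, Pow(Add(Mul(Rational(-1, 31), 0), -196), -1))) = Add(-1015, Mul(-1, Pow(Add(0, -196), -1))) = Add(-1015, Mul(-1, Pow(-196, -1))) = Add(-1015, Mul(-1, Rational(-1, 196))) = Add(-1015, Rational(1, 196)) = Rational(-198939, 196)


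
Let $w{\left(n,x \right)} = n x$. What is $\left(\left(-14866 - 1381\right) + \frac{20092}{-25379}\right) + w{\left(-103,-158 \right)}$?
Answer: $\frac{665141}{25379} \approx 26.208$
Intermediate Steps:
$\left(\left(-14866 - 1381\right) + \frac{20092}{-25379}\right) + w{\left(-103,-158 \right)} = \left(\left(-14866 - 1381\right) + \frac{20092}{-25379}\right) - -16274 = \left(\left(-14866 - 1381\right) + 20092 \left(- \frac{1}{25379}\right)\right) + 16274 = \left(-16247 - \frac{20092}{25379}\right) + 16274 = - \frac{412352705}{25379} + 16274 = \frac{665141}{25379}$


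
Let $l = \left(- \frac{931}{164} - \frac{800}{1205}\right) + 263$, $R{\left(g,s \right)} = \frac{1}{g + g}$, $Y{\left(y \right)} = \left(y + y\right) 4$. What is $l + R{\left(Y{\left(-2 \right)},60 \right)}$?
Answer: $\frac{81143727}{316192} \approx 256.63$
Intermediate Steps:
$Y{\left(y \right)} = 8 y$ ($Y{\left(y \right)} = 2 y 4 = 8 y$)
$R{\left(g,s \right)} = \frac{1}{2 g}$
$l = \frac{10144201}{39524}$ ($l = \left(\left(-931\right) \frac{1}{164} - \frac{160}{241}\right) + 263 = \left(- \frac{931}{164} - \frac{160}{241}\right) + 263 = - \frac{250611}{39524} + 263 = \frac{10144201}{39524} \approx 256.66$)
$l + R{\left(Y{\left(-2 \right)},60 \right)} = \frac{10144201}{39524} + \frac{1}{2 \cdot 8 \left(-2\right)} = \frac{10144201}{39524} + \frac{1}{2 \left(-16\right)} = \frac{10144201}{39524} + \frac{1}{2} \left(- \frac{1}{16}\right) = \frac{10144201}{39524} - \frac{1}{32} = \frac{81143727}{316192}$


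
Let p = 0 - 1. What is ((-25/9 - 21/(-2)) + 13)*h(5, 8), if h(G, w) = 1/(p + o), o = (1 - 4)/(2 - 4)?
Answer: 373/9 ≈ 41.444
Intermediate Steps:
o = 3/2 (o = -3/(-2) = -3*(-1/2) = 3/2 ≈ 1.5000)
p = -1
h(G, w) = 2 (h(G, w) = 1/(-1 + 3/2) = 1/(1/2) = 2)
((-25/9 - 21/(-2)) + 13)*h(5, 8) = ((-25/9 - 21/(-2)) + 13)*2 = ((-25*1/9 - 21*(-1/2)) + 13)*2 = ((-25/9 + 21/2) + 13)*2 = (139/18 + 13)*2 = (373/18)*2 = 373/9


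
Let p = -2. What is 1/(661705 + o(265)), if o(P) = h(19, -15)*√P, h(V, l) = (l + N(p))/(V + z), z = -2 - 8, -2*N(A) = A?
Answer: 202257/133834467989 + 126*√265/35466134017085 ≈ 1.5113e-6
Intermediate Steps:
N(A) = -A/2
z = -10
h(V, l) = (1 + l)/(-10 + V) (h(V, l) = (l - ½*(-2))/(V - 10) = (l + 1)/(-10 + V) = (1 + l)/(-10 + V))
o(P) = -14*√P/9 (o(P) = ((1 - 15)/(-10 + 19))*√P = (-14/9)*√P = ((⅑)*(-14))*√P = -14*√P/9)
1/(661705 + o(265)) = 1/(661705 - 14*√265/9)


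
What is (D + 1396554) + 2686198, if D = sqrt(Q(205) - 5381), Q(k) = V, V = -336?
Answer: 4082752 + I*sqrt(5717) ≈ 4.0828e+6 + 75.611*I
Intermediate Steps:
Q(k) = -336
D = I*sqrt(5717) (D = sqrt(-336 - 5381) = sqrt(-5717) = I*sqrt(5717) ≈ 75.611*I)
(D + 1396554) + 2686198 = (I*sqrt(5717) + 1396554) + 2686198 = (1396554 + I*sqrt(5717)) + 2686198 = 4082752 + I*sqrt(5717)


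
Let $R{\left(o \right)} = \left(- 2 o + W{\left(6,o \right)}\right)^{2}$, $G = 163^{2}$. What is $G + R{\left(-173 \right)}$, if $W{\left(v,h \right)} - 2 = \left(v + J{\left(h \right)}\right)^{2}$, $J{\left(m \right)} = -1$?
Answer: $165698$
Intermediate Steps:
$G = 26569$
$W{\left(v,h \right)} = 2 + \left(-1 + v\right)^{2}$ ($W{\left(v,h \right)} = 2 + \left(v - 1\right)^{2} = 2 + \left(-1 + v\right)^{2}$)
$R{\left(o \right)} = \left(27 - 2 o\right)^{2}$ ($R{\left(o \right)} = \left(- 2 o + \left(2 + \left(-1 + 6\right)^{2}\right)\right)^{2} = \left(- 2 o + \left(2 + 5^{2}\right)\right)^{2} = \left(- 2 o + \left(2 + 25\right)\right)^{2} = \left(- 2 o + 27\right)^{2} = \left(27 - 2 o\right)^{2}$)
$G + R{\left(-173 \right)} = 26569 + \left(27 - -346\right)^{2} = 26569 + \left(27 + 346\right)^{2} = 26569 + 373^{2} = 26569 + 139129 = 165698$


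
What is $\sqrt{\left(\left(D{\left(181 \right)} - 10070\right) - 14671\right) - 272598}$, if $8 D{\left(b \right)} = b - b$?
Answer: $i \sqrt{297339} \approx 545.29 i$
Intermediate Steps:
$D{\left(b \right)} = 0$ ($D{\left(b \right)} = \frac{b - b}{8} = \frac{1}{8} \cdot 0 = 0$)
$\sqrt{\left(\left(D{\left(181 \right)} - 10070\right) - 14671\right) - 272598} = \sqrt{\left(\left(0 - 10070\right) - 14671\right) - 272598} = \sqrt{\left(-10070 - 14671\right) - 272598} = \sqrt{-24741 - 272598} = \sqrt{-297339} = i \sqrt{297339}$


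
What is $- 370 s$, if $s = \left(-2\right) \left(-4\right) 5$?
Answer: $-14800$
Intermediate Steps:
$s = 40$ ($s = 8 \cdot 5 = 40$)
$- 370 s = \left(-370\right) 40 = -14800$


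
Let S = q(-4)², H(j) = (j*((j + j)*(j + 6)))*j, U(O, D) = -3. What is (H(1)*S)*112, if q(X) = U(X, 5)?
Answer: 14112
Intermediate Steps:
q(X) = -3
H(j) = 2*j³*(6 + j) (H(j) = (j*((2*j)*(6 + j)))*j = (j*(2*j*(6 + j)))*j = (2*j²*(6 + j))*j = 2*j³*(6 + j))
S = 9 (S = (-3)² = 9)
(H(1)*S)*112 = ((2*1³*(6 + 1))*9)*112 = ((2*1*7)*9)*112 = (14*9)*112 = 126*112 = 14112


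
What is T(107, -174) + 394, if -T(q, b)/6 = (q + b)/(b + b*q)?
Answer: 1233941/3132 ≈ 393.98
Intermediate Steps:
T(q, b) = -6*(b + q)/(b + b*q) (T(q, b) = -6*(q + b)/(b + b*q) = -6*(b + q)/(b + b*q))
T(107, -174) + 394 = 6*(-1*(-174) - 1*107)/(-174*(1 + 107)) + 394 = 6*(-1/174)*(174 - 107)/108 + 394 = 6*(-1/174)*(1/108)*67 + 394 = -67/3132 + 394 = 1233941/3132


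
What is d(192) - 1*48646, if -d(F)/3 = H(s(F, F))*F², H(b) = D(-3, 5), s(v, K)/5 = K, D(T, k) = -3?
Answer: 283130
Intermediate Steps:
s(v, K) = 5*K
H(b) = -3
d(F) = 9*F² (d(F) = -(-9)*F² = 9*F²)
d(192) - 1*48646 = 9*192² - 1*48646 = 9*36864 - 48646 = 331776 - 48646 = 283130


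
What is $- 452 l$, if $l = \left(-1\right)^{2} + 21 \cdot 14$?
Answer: $-133340$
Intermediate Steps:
$l = 295$ ($l = 1 + 294 = 295$)
$- 452 l = \left(-452\right) 295 = -133340$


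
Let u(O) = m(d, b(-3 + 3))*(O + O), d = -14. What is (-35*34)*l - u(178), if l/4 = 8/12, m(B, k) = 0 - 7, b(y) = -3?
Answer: -2044/3 ≈ -681.33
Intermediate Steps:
m(B, k) = -7
u(O) = -14*O (u(O) = -7*(O + O) = -14*O)
l = 8/3 (l = 4*(8/12) = 4*(8*(1/12)) = 4*(⅔) = 8/3 ≈ 2.6667)
(-35*34)*l - u(178) = -35*34*(8/3) - (-14)*178 = -1190*8/3 - 1*(-2492) = -9520/3 + 2492 = -2044/3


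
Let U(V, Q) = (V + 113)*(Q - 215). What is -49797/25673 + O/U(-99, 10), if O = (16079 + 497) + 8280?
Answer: -390522739/36840755 ≈ -10.600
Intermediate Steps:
O = 24856 (O = 16576 + 8280 = 24856)
U(V, Q) = (-215 + Q)*(113 + V) (U(V, Q) = (113 + V)*(-215 + Q) = (-215 + Q)*(113 + V))
-49797/25673 + O/U(-99, 10) = -49797/25673 + 24856/(-24295 - 215*(-99) + 113*10 + 10*(-99)) = -49797*1/25673 + 24856/(-24295 + 21285 + 1130 - 990) = -49797/25673 + 24856/(-2870) = -49797/25673 + 24856*(-1/2870) = -49797/25673 - 12428/1435 = -390522739/36840755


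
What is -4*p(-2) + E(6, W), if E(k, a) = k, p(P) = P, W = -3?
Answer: 14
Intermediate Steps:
-4*p(-2) + E(6, W) = -4*(-2) + 6 = 8 + 6 = 14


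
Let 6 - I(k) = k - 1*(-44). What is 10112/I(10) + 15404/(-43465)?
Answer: -27516092/130395 ≈ -211.02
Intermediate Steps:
I(k) = -38 - k (I(k) = 6 - (k - 1*(-44)) = 6 - (k + 44) = 6 - (44 + k) = 6 + (-44 - k) = -38 - k)
10112/I(10) + 15404/(-43465) = 10112/(-38 - 1*10) + 15404/(-43465) = 10112/(-38 - 10) + 15404*(-1/43465) = 10112/(-48) - 15404/43465 = 10112*(-1/48) - 15404/43465 = -632/3 - 15404/43465 = -27516092/130395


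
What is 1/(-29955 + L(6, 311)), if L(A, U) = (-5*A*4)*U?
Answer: -1/67275 ≈ -1.4864e-5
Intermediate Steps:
L(A, U) = -20*A*U (L(A, U) = (-20*A)*U = -20*A*U)
1/(-29955 + L(6, 311)) = 1/(-29955 - 20*6*311) = 1/(-29955 - 37320) = 1/(-67275) = -1/67275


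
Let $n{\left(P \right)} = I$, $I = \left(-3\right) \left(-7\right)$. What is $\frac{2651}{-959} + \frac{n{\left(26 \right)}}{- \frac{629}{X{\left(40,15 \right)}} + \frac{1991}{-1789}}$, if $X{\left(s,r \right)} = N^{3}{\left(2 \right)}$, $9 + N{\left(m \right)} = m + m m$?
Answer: $- \frac{1867836007}{1027591516} \approx -1.8177$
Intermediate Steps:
$I = 21$
$N{\left(m \right)} = -9 + m + m^{2}$ ($N{\left(m \right)} = -9 + \left(m + m m\right) = -9 + \left(m + m^{2}\right) = -9 + m + m^{2}$)
$X{\left(s,r \right)} = -27$ ($X{\left(s,r \right)} = \left(-9 + 2 + 2^{2}\right)^{3} = \left(-9 + 2 + 4\right)^{3} = \left(-3\right)^{3} = -27$)
$n{\left(P \right)} = 21$
$\frac{2651}{-959} + \frac{n{\left(26 \right)}}{- \frac{629}{X{\left(40,15 \right)}} + \frac{1991}{-1789}} = \frac{2651}{-959} + \frac{21}{- \frac{629}{-27} + \frac{1991}{-1789}} = 2651 \left(- \frac{1}{959}\right) + \frac{21}{\left(-629\right) \left(- \frac{1}{27}\right) + 1991 \left(- \frac{1}{1789}\right)} = - \frac{2651}{959} + \frac{21}{\frac{629}{27} - \frac{1991}{1789}} = - \frac{2651}{959} + \frac{21}{\frac{1071524}{48303}} = - \frac{2651}{959} + 21 \cdot \frac{48303}{1071524} = - \frac{2651}{959} + \frac{1014363}{1071524} = - \frac{1867836007}{1027591516}$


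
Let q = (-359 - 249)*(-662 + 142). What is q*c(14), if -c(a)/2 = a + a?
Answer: -17704960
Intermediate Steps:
c(a) = -4*a (c(a) = -2*(a + a) = -4*a)
q = 316160 (q = -608*(-520) = 316160)
q*c(14) = 316160*(-4*14) = 316160*(-56) = -17704960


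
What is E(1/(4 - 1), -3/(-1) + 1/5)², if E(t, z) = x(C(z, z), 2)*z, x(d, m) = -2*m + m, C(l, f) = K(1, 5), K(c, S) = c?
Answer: 1024/25 ≈ 40.960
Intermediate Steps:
C(l, f) = 1
x(d, m) = -m
E(t, z) = -2*z (E(t, z) = (-1*2)*z = -2*z)
E(1/(4 - 1), -3/(-1) + 1/5)² = (-2*(-3/(-1) + 1/5))² = (-2*(-3*(-1) + 1*(⅕)))² = (-2*(3 + ⅕))² = (-2*16/5)² = (-32/5)² = 1024/25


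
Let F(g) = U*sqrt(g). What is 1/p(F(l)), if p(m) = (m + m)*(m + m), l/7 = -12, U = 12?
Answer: -1/48384 ≈ -2.0668e-5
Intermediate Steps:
l = -84 (l = 7*(-12) = -84)
F(g) = 12*sqrt(g)
p(m) = 4*m**2 (p(m) = (2*m)*(2*m) = 4*m**2)
1/p(F(l)) = 1/(4*(12*sqrt(-84))**2) = 1/(4*(12*(2*I*sqrt(21)))**2) = 1/(4*(24*I*sqrt(21))**2) = 1/(4*(-12096)) = 1/(-48384) = -1/48384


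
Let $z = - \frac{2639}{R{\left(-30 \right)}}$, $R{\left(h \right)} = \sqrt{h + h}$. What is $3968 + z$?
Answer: $3968 + \frac{2639 i \sqrt{15}}{30} \approx 3968.0 + 340.69 i$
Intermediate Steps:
$R{\left(h \right)} = \sqrt{2} \sqrt{h}$ ($R{\left(h \right)} = \sqrt{2 h} = \sqrt{2} \sqrt{h}$)
$z = \frac{2639 i \sqrt{15}}{30}$ ($z = - \frac{2639}{\sqrt{2} \sqrt{-30}} = - \frac{2639}{\sqrt{2} i \sqrt{30}} = - \frac{2639}{2 i \sqrt{15}} = - 2639 \left(- \frac{i \sqrt{15}}{30}\right) = \frac{2639 i \sqrt{15}}{30} \approx 340.69 i$)
$3968 + z = 3968 + \frac{2639 i \sqrt{15}}{30}$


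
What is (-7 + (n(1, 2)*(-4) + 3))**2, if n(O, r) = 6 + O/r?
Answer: 900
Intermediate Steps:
(-7 + (n(1, 2)*(-4) + 3))**2 = (-7 + ((6 + 1/2)*(-4) + 3))**2 = (-7 + ((13/2)*(-4) + 3))**2 = (-7 + (-26 + 3))**2 = (-7 - 23)**2 = (-30)**2 = 900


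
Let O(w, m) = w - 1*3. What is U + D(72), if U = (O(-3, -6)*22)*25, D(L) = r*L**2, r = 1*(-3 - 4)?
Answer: -39588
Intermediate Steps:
r = -7 (r = 1*(-7) = -7)
O(w, m) = -3 + w (O(w, m) = w - 3 = -3 + w)
D(L) = -7*L**2
U = -3300 (U = ((-3 - 3)*22)*25 = -6*22*25 = -132*25 = -3300)
U + D(72) = -3300 - 7*72**2 = -3300 - 7*5184 = -3300 - 36288 = -39588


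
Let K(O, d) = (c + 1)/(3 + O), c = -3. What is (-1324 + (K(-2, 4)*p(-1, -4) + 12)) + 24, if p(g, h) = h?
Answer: -1280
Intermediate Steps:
K(O, d) = -2/(3 + O) (K(O, d) = (-3 + 1)/(3 + O) = -2/(3 + O))
(-1324 + (K(-2, 4)*p(-1, -4) + 12)) + 24 = (-1324 + (-2/(3 - 2)*(-4) + 12)) + 24 = (-1324 + (-2/1*(-4) + 12)) + 24 = (-1324 + (-2*1*(-4) + 12)) + 24 = (-1324 + (-2*(-4) + 12)) + 24 = (-1324 + (8 + 12)) + 24 = (-1324 + 20) + 24 = -1304 + 24 = -1280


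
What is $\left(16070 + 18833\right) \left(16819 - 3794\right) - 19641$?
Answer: $454591934$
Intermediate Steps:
$\left(16070 + 18833\right) \left(16819 - 3794\right) - 19641 = 34903 \cdot 13025 - 19641 = 454611575 - 19641 = 454591934$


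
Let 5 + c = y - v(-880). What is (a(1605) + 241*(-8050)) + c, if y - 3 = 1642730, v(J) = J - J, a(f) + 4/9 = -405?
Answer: -2679547/9 ≈ -2.9773e+5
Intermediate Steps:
a(f) = -3649/9 (a(f) = -4/9 - 405 = -3649/9)
v(J) = 0
y = 1642733 (y = 3 + 1642730 = 1642733)
c = 1642728 (c = -5 + (1642733 - 1*0) = -5 + (1642733 + 0) = -5 + 1642733 = 1642728)
(a(1605) + 241*(-8050)) + c = (-3649/9 + 241*(-8050)) + 1642728 = (-3649/9 - 1940050) + 1642728 = -17464099/9 + 1642728 = -2679547/9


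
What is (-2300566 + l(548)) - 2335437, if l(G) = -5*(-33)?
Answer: -4635838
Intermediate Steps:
l(G) = 165 (l(G) = -1*(-165) = 165)
(-2300566 + l(548)) - 2335437 = (-2300566 + 165) - 2335437 = -2300401 - 2335437 = -4635838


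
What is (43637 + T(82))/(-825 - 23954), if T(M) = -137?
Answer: -43500/24779 ≈ -1.7555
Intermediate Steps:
(43637 + T(82))/(-825 - 23954) = (43637 - 137)/(-825 - 23954) = 43500/(-24779) = 43500*(-1/24779) = -43500/24779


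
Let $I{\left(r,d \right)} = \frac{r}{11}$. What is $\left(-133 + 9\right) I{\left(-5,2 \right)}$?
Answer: $\frac{620}{11} \approx 56.364$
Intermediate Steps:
$I{\left(r,d \right)} = \frac{r}{11}$ ($I{\left(r,d \right)} = r \frac{1}{11} = \frac{r}{11}$)
$\left(-133 + 9\right) I{\left(-5,2 \right)} = \left(-133 + 9\right) \frac{1}{11} \left(-5\right) = \left(-124\right) \left(- \frac{5}{11}\right) = \frac{620}{11}$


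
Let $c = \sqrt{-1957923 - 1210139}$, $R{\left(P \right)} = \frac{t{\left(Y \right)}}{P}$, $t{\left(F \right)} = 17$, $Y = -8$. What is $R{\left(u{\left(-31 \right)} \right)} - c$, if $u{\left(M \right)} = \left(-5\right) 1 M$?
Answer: $\frac{17}{155} - i \sqrt{3168062} \approx 0.10968 - 1779.9 i$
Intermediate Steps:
$u{\left(M \right)} = - 5 M$
$R{\left(P \right)} = \frac{17}{P}$
$c = i \sqrt{3168062}$ ($c = \sqrt{-3168062} = i \sqrt{3168062} \approx 1779.9 i$)
$R{\left(u{\left(-31 \right)} \right)} - c = \frac{17}{\left(-5\right) \left(-31\right)} - i \sqrt{3168062} = \frac{17}{155} - i \sqrt{3168062}$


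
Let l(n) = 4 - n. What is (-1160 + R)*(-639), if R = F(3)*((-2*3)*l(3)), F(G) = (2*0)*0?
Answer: 741240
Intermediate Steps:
F(G) = 0 (F(G) = 0*0 = 0)
R = 0 (R = 0*((-2*3)*(4 - 1*3)) = 0*(-6*(4 - 3)) = 0*(-6*1) = 0*(-6) = 0)
(-1160 + R)*(-639) = (-1160 + 0)*(-639) = -1160*(-639) = 741240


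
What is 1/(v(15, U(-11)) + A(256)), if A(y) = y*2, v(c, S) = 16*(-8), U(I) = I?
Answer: 1/384 ≈ 0.0026042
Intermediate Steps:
v(c, S) = -128
A(y) = 2*y
1/(v(15, U(-11)) + A(256)) = 1/(-128 + 2*256) = 1/(-128 + 512) = 1/384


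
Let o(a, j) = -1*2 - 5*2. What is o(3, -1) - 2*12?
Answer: -36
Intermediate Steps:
o(a, j) = -12 (o(a, j) = -2 - 10 = -12)
o(3, -1) - 2*12 = -12 - 2*12 = -12 - 24 = -36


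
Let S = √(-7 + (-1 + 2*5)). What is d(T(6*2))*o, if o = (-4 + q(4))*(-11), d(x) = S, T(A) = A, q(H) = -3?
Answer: 77*√2 ≈ 108.89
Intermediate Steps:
S = √2 (S = √(-7 + (-1 + 10)) = √(-7 + 9) = √2 ≈ 1.4142)
d(x) = √2
o = 77 (o = (-4 - 3)*(-11) = -7*(-11) = 77)
d(T(6*2))*o = √2*77 = 77*√2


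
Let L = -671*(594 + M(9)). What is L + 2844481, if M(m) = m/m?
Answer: 2445236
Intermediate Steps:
M(m) = 1
L = -399245 (L = -671*(594 + 1) = -671*595 = -399245)
L + 2844481 = -399245 + 2844481 = 2445236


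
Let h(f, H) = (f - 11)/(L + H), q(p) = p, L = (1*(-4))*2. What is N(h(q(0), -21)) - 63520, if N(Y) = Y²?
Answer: -53420199/841 ≈ -63520.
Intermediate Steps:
L = -8 (L = -4*2 = -8)
h(f, H) = (-11 + f)/(-8 + H) (h(f, H) = (f - 11)/(-8 + H) = (-11 + f)/(-8 + H))
N(h(q(0), -21)) - 63520 = ((-11 + 0)/(-8 - 21))² - 63520 = (-11/(-29))² - 63520 = (-1/29*(-11))² - 63520 = (11/29)² - 63520 = 121/841 - 63520 = -53420199/841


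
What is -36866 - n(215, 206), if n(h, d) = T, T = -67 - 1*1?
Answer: -36798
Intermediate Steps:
T = -68 (T = -67 - 1 = -68)
n(h, d) = -68
-36866 - n(215, 206) = -36866 - 1*(-68) = -36866 + 68 = -36798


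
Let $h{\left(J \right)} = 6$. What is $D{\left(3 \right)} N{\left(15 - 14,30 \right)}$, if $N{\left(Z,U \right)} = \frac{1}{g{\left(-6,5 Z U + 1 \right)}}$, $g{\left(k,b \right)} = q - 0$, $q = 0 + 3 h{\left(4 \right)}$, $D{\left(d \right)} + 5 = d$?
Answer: $- \frac{1}{9} \approx -0.11111$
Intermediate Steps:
$D{\left(d \right)} = -5 + d$
$q = 18$ ($q = 0 + 3 \cdot 6 = 0 + 18 = 18$)
$g{\left(k,b \right)} = 18$ ($g{\left(k,b \right)} = 18 - 0 = 18 + 0 = 18$)
$N{\left(Z,U \right)} = \frac{1}{18}$
$D{\left(3 \right)} N{\left(15 - 14,30 \right)} = \left(-5 + 3\right) \frac{1}{18} = \left(-2\right) \frac{1}{18} = - \frac{1}{9}$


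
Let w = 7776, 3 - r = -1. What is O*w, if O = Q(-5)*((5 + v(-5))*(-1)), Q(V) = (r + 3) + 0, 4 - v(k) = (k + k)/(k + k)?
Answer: -435456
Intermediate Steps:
r = 4 (r = 3 - 1*(-1) = 3 + 1 = 4)
v(k) = 3 (v(k) = 4 - (k + k)/(k + k) = 4 - 2*k/(2*k) = 4 - 2*k*1/(2*k) = 4 - 1*1 = 4 - 1 = 3)
Q(V) = 7 (Q(V) = (4 + 3) + 0 = 7 + 0 = 7)
O = -56 (O = 7*((5 + 3)*(-1)) = 7*(8*(-1)) = 7*(-8) = -56)
O*w = -56*7776 = -435456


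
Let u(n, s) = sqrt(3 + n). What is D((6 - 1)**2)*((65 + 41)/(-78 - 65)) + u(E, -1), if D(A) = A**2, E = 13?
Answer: -65678/143 ≈ -459.29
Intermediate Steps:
D((6 - 1)**2)*((65 + 41)/(-78 - 65)) + u(E, -1) = ((6 - 1)**2)**2*((65 + 41)/(-78 - 65)) + sqrt(3 + 13) = (5**2)**2*(106/(-143)) + sqrt(16) = 25**2*(106*(-1/143)) + 4 = 625*(-106/143) + 4 = -66250/143 + 4 = -65678/143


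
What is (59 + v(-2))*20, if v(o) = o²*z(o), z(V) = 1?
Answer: 1260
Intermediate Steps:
v(o) = o² (v(o) = o²*1 = o²)
(59 + v(-2))*20 = (59 + (-2)²)*20 = (59 + 4)*20 = 63*20 = 1260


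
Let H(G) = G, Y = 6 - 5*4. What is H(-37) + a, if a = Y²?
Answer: 159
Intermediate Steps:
Y = -14 (Y = 6 - 20 = -14)
a = 196 (a = (-14)² = 196)
H(-37) + a = -37 + 196 = 159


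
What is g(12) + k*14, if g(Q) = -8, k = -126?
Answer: -1772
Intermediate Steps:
g(12) + k*14 = -8 - 126*14 = -8 - 1764 = -1772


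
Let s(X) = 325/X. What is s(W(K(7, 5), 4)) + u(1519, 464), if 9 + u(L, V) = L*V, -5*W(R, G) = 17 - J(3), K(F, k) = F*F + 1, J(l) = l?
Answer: 9865673/14 ≈ 7.0469e+5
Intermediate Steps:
K(F, k) = 1 + F**2 (K(F, k) = F**2 + 1 = 1 + F**2)
W(R, G) = -14/5 (W(R, G) = -(17 - 1*3)/5 = -(17 - 3)/5 = -1/5*14 = -14/5)
u(L, V) = -9 + L*V
s(W(K(7, 5), 4)) + u(1519, 464) = 325/(-14/5) + (-9 + 1519*464) = 325*(-5/14) + (-9 + 704816) = -1625/14 + 704807 = 9865673/14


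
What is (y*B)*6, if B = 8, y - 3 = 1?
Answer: 192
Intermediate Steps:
y = 4 (y = 3 + 1 = 4)
(y*B)*6 = (4*8)*6 = 32*6 = 192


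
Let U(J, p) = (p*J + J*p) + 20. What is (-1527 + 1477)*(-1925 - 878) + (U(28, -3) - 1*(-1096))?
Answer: 141098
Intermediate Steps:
U(J, p) = 20 + 2*J*p (U(J, p) = (J*p + J*p) + 20 = 2*J*p + 20 = 20 + 2*J*p)
(-1527 + 1477)*(-1925 - 878) + (U(28, -3) - 1*(-1096)) = (-1527 + 1477)*(-1925 - 878) + ((20 + 2*28*(-3)) - 1*(-1096)) = -50*(-2803) + ((20 - 168) + 1096) = 140150 + (-148 + 1096) = 140150 + 948 = 141098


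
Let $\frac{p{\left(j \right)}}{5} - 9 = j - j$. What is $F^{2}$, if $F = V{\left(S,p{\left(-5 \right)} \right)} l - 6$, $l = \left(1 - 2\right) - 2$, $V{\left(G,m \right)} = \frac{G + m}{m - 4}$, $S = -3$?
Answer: $\frac{138384}{1681} \approx 82.322$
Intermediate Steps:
$p{\left(j \right)} = 45$ ($p{\left(j \right)} = 45 + 5 \left(j - j\right) = 45 + 5 \cdot 0 = 45 + 0 = 45$)
$V{\left(G,m \right)} = \frac{G + m}{-4 + m}$
$l = -3$ ($l = -1 - 2 = -3$)
$F = - \frac{372}{41}$ ($F = \frac{-3 + 45}{-4 + 45} \left(-3\right) - 6 = \frac{1}{41} \cdot 42 \left(-3\right) - 6 = \frac{42}{41} \left(-3\right) - 6 = - \frac{126}{41} - 6 = - \frac{372}{41} \approx -9.0732$)
$F^{2} = \left(- \frac{372}{41}\right)^{2} = \frac{138384}{1681}$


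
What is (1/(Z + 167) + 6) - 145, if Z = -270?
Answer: -14318/103 ≈ -139.01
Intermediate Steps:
(1/(Z + 167) + 6) - 145 = (1/(-270 + 167) + 6) - 145 = (1/(-103) + 6) - 145 = (-1/103 + 6) - 145 = 617/103 - 145 = -14318/103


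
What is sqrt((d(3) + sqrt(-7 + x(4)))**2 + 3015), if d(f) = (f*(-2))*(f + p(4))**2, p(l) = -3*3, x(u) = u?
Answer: 2*sqrt(12417 - 108*I*sqrt(3)) ≈ 222.87 - 1.6787*I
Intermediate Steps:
p(l) = -9
d(f) = -2*f*(-9 + f)**2 (d(f) = (f*(-2))*(f - 9)**2 = (-2*f)*(-9 + f)**2 = -2*f*(-9 + f)**2)
sqrt((d(3) + sqrt(-7 + x(4)))**2 + 3015) = sqrt((-2*3*(-9 + 3)**2 + sqrt(-7 + 4))**2 + 3015) = sqrt((-2*3*(-6)**2 + sqrt(-3))**2 + 3015) = sqrt((-2*3*36 + I*sqrt(3))**2 + 3015) = sqrt((-216 + I*sqrt(3))**2 + 3015) = sqrt(3015 + (-216 + I*sqrt(3))**2)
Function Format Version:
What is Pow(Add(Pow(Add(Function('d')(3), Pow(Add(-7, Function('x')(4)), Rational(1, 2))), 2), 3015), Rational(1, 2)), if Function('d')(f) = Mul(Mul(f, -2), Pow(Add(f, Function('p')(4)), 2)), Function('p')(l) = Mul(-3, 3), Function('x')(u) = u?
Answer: Mul(2, Pow(Add(12417, Mul(-108, I, Pow(3, Rational(1, 2)))), Rational(1, 2))) ≈ Add(222.87, Mul(-1.6787, I))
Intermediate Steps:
Function('p')(l) = -9
Function('d')(f) = Mul(-2, f, Pow(Add(-9, f), 2)) (Function('d')(f) = Mul(Mul(f, -2), Pow(Add(f, -9), 2)) = Mul(Mul(-2, f), Pow(Add(-9, f), 2)) = Mul(-2, f, Pow(Add(-9, f), 2)))
Pow(Add(Pow(Add(Function('d')(3), Pow(Add(-7, Function('x')(4)), Rational(1, 2))), 2), 3015), Rational(1, 2)) = Pow(Add(Pow(Add(Mul(-2, 3, Pow(Add(-9, 3), 2)), Pow(Add(-7, 4), Rational(1, 2))), 2), 3015), Rational(1, 2)) = Pow(Add(Pow(Add(Mul(-2, 3, Pow(-6, 2)), Pow(-3, Rational(1, 2))), 2), 3015), Rational(1, 2)) = Pow(Add(Pow(Add(Mul(-2, 3, 36), Mul(I, Pow(3, Rational(1, 2)))), 2), 3015), Rational(1, 2)) = Pow(Add(Pow(Add(-216, Mul(I, Pow(3, Rational(1, 2)))), 2), 3015), Rational(1, 2)) = Pow(Add(3015, Pow(Add(-216, Mul(I, Pow(3, Rational(1, 2)))), 2)), Rational(1, 2))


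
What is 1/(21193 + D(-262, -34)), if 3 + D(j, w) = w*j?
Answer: 1/30098 ≈ 3.3225e-5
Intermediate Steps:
D(j, w) = -3 + j*w (D(j, w) = -3 + w*j = -3 + j*w)
1/(21193 + D(-262, -34)) = 1/(21193 + (-3 - 262*(-34))) = 1/(21193 + (-3 + 8908)) = 1/(21193 + 8905) = 1/30098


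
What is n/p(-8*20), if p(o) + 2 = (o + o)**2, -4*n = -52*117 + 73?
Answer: 6011/409592 ≈ 0.014676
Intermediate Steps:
n = 6011/4 (n = -(-52*117 + 73)/4 = -(-6084 + 73)/4 = -1/4*(-6011) = 6011/4 ≈ 1502.8)
p(o) = -2 + 4*o**2 (p(o) = -2 + (o + o)**2 = -2 + (2*o)**2 = -2 + 4*o**2)
n/p(-8*20) = 6011/(4*(-2 + 4*(-8*20)**2)) = 6011/(4*(-2 + 4*(-160)**2)) = 6011/(4*(-2 + 4*25600)) = 6011/(4*(-2 + 102400)) = (6011/4)/102398 = (6011/4)*(1/102398) = 6011/409592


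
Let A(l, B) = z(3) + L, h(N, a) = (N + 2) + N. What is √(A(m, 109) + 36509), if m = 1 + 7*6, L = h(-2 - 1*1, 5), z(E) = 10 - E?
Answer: 4*√2282 ≈ 191.08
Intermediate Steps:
h(N, a) = 2 + 2*N (h(N, a) = (2 + N) + N = 2 + 2*N)
L = -4 (L = 2 + 2*(-2 - 1*1) = 2 + 2*(-2 - 1) = 2 + 2*(-3) = 2 - 6 = -4)
m = 43 (m = 1 + 42 = 43)
A(l, B) = 3 (A(l, B) = (10 - 1*3) - 4 = (10 - 3) - 4 = 7 - 4 = 3)
√(A(m, 109) + 36509) = √(3 + 36509) = √36512 = 4*√2282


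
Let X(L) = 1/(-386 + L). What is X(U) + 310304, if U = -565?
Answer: 295099103/951 ≈ 3.1030e+5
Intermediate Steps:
X(U) + 310304 = 1/(-386 - 565) + 310304 = 1/(-951) + 310304 = -1/951 + 310304 = 295099103/951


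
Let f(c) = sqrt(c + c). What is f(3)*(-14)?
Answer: -14*sqrt(6) ≈ -34.293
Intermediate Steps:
f(c) = sqrt(2)*sqrt(c) (f(c) = sqrt(2*c) = sqrt(2)*sqrt(c))
f(3)*(-14) = (sqrt(2)*sqrt(3))*(-14) = sqrt(6)*(-14) = -14*sqrt(6)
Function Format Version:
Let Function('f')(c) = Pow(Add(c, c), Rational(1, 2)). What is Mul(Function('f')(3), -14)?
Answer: Mul(-14, Pow(6, Rational(1, 2))) ≈ -34.293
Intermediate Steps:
Function('f')(c) = Mul(Pow(2, Rational(1, 2)), Pow(c, Rational(1, 2))) (Function('f')(c) = Pow(Mul(2, c), Rational(1, 2)) = Mul(Pow(2, Rational(1, 2)), Pow(c, Rational(1, 2))))
Mul(Function('f')(3), -14) = Mul(Mul(Pow(2, Rational(1, 2)), Pow(3, Rational(1, 2))), -14) = Mul(Pow(6, Rational(1, 2)), -14) = Mul(-14, Pow(6, Rational(1, 2)))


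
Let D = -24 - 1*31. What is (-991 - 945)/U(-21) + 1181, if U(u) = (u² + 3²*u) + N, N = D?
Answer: 230721/197 ≈ 1171.2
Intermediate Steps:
D = -55 (D = -24 - 31 = -55)
N = -55
U(u) = -55 + u² + 9*u (U(u) = (u² + 3²*u) - 55 = (u² + 9*u) - 55 = -55 + u² + 9*u)
(-991 - 945)/U(-21) + 1181 = (-991 - 945)/(-55 + (-21)² + 9*(-21)) + 1181 = -1936/(-55 + 441 - 189) + 1181 = -1936/197 + 1181 = 230721/197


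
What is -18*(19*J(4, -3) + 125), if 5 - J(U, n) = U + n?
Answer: -3618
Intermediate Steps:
J(U, n) = 5 - U - n (J(U, n) = 5 - (U + n) = 5 + (-U - n) = 5 - U - n)
-18*(19*J(4, -3) + 125) = -18*(19*(5 - 1*4 - 1*(-3)) + 125) = -18*(19*(5 - 4 + 3) + 125) = -18*(19*4 + 125) = -18*(76 + 125) = -18*201 = -3618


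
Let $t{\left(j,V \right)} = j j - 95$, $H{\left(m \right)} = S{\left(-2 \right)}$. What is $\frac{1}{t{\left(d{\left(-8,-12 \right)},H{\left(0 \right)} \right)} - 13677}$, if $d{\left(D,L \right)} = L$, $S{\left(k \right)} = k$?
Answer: $- \frac{1}{13628} \approx -7.3378 \cdot 10^{-5}$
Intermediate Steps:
$H{\left(m \right)} = -2$
$t{\left(j,V \right)} = -95 + j^{2}$ ($t{\left(j,V \right)} = j^{2} - 95 = -95 + j^{2}$)
$\frac{1}{t{\left(d{\left(-8,-12 \right)},H{\left(0 \right)} \right)} - 13677} = \frac{1}{\left(-95 + \left(-12\right)^{2}\right) - 13677} = \frac{1}{\left(-95 + 144\right) - 13677} = \frac{1}{49 - 13677} = \frac{1}{-13628} = - \frac{1}{13628}$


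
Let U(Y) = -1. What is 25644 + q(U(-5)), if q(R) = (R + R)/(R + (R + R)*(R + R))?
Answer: 76930/3 ≈ 25643.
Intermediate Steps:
q(R) = 2*R/(R + 4*R²) (q(R) = (2*R)/(R + (2*R)*(2*R)) = (2*R)/(R + 4*R²) = 2*R/(R + 4*R²))
25644 + q(U(-5)) = 25644 + 2/(1 + 4*(-1)) = 25644 + 2/(1 - 4) = 25644 + 2/(-3) = 25644 + 2*(-⅓) = 25644 - ⅔ = 76930/3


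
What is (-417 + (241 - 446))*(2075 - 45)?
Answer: -1262660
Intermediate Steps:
(-417 + (241 - 446))*(2075 - 45) = (-417 - 205)*2030 = -622*2030 = -1262660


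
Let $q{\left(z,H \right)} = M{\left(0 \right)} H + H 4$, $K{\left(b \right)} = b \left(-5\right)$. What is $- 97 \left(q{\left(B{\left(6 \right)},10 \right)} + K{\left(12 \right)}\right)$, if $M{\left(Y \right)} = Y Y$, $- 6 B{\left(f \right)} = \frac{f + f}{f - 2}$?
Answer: $1940$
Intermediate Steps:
$B{\left(f \right)} = - \frac{f}{3 \left(-2 + f\right)}$ ($B{\left(f \right)} = - \frac{\left(f + f\right) \frac{1}{f - 2}}{6} = - \frac{2 f \frac{1}{-2 + f}}{6} = - \frac{f}{3 \left(-2 + f\right)}$)
$K{\left(b \right)} = - 5 b$
$M{\left(Y \right)} = Y^{2}$
$q{\left(z,H \right)} = 4 H$ ($q{\left(z,H \right)} = 0^{2} H + H 4 = 0 H + 4 H = 0 + 4 H = 4 H$)
$- 97 \left(q{\left(B{\left(6 \right)},10 \right)} + K{\left(12 \right)}\right) = - 97 \left(4 \cdot 10 - 60\right) = - 97 \left(40 - 60\right) = \left(-97\right) \left(-20\right) = 1940$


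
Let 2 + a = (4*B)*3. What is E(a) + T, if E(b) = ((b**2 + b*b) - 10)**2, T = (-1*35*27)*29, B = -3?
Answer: 8255479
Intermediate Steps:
T = -27405 (T = -35*27*29 = -945*29 = -27405)
a = -38 (a = -2 + (4*(-3))*3 = -2 - 12*3 = -2 - 36 = -38)
E(b) = (-10 + 2*b**2)**2 (E(b) = ((b**2 + b**2) - 10)**2 = (2*b**2 - 10)**2 = (-10 + 2*b**2)**2)
E(a) + T = 4*(-5 + (-38)**2)**2 - 27405 = 4*(-5 + 1444)**2 - 27405 = 4*1439**2 - 27405 = 4*2070721 - 27405 = 8282884 - 27405 = 8255479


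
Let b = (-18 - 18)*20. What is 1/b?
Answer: -1/720 ≈ -0.0013889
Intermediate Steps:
b = -720 (b = -36*20 = -720)
1/b = 1/(-720) = -1/720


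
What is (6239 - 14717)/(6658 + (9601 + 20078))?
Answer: -8478/36337 ≈ -0.23332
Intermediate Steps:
(6239 - 14717)/(6658 + (9601 + 20078)) = -8478/(6658 + 29679) = -8478/36337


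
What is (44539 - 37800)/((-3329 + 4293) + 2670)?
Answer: 293/158 ≈ 1.8544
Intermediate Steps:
(44539 - 37800)/((-3329 + 4293) + 2670) = 6739/(964 + 2670) = 6739/3634 = 6739*(1/3634) = 293/158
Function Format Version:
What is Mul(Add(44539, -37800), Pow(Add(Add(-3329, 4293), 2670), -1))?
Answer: Rational(293, 158) ≈ 1.8544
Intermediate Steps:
Mul(Add(44539, -37800), Pow(Add(Add(-3329, 4293), 2670), -1)) = Mul(6739, Pow(Add(964, 2670), -1)) = Mul(6739, Pow(3634, -1)) = Mul(6739, Rational(1, 3634)) = Rational(293, 158)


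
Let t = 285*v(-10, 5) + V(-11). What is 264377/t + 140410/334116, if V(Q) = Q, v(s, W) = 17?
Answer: 11126415959/201889593 ≈ 55.111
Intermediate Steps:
t = 4834 (t = 285*17 - 11 = 4845 - 11 = 4834)
264377/t + 140410/334116 = 264377/4834 + 140410/334116 = 264377*(1/4834) + 140410*(1/334116) = 264377/4834 + 70205/167058 = 11126415959/201889593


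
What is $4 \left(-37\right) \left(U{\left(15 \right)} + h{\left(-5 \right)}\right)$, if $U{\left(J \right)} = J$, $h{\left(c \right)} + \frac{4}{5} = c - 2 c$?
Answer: $- \frac{14208}{5} \approx -2841.6$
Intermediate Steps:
$h{\left(c \right)} = - \frac{4}{5} - c$ ($h{\left(c \right)} = - \frac{4}{5} + \left(c - 2 c\right) = - \frac{4}{5} - c$)
$4 \left(-37\right) \left(U{\left(15 \right)} + h{\left(-5 \right)}\right) = 4 \left(-37\right) \left(15 - - \frac{21}{5}\right) = - 148 \left(15 + \left(- \frac{4}{5} + 5\right)\right) = - 148 \left(15 + \frac{21}{5}\right) = \left(-148\right) \frac{96}{5} = - \frac{14208}{5}$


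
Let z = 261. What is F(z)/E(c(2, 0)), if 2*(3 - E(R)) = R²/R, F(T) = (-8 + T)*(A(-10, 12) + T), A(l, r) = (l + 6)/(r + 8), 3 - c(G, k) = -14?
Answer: -59984/5 ≈ -11997.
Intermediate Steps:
c(G, k) = 17 (c(G, k) = 3 - 1*(-14) = 3 + 14 = 17)
A(l, r) = (6 + l)/(8 + r)
F(T) = (-8 + T)*(-⅕ + T) (F(T) = (-8 + T)*((6 - 10)/(8 + 12) + T) = (-8 + T)*(-4/20 + T) = (-8 + T)*((1/20)*(-4) + T) = (-8 + T)*(-⅕ + T))
E(R) = 3 - R/2 (E(R) = 3 - R²/(2*R) = 3 - R/2)
F(z)/E(c(2, 0)) = (8/5 + 261² - 41/5*261)/(3 - ½*17) = (8/5 + 68121 - 10701/5)/(3 - 17/2) = 329912/(5*(-11/2)) = (329912/5)*(-2/11) = -59984/5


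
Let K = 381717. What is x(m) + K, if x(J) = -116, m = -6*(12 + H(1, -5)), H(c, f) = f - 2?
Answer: 381601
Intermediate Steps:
H(c, f) = -2 + f
m = -30 (m = -6*(12 + (-2 - 5)) = -6*(12 - 7) = -6*5 = -30)
x(m) + K = -116 + 381717 = 381601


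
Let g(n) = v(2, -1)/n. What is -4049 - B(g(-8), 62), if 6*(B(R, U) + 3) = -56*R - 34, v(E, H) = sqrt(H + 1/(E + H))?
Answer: -12121/3 ≈ -4040.3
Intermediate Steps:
g(n) = 0 (g(n) = sqrt((1 - (2 - 1))/(2 - 1))/n = sqrt((1 - 1*1)/1)/n = sqrt(1*(1 - 1))/n = sqrt(1*0)/n = sqrt(0)/n = 0/n = 0)
B(R, U) = -26/3 - 28*R/3 (B(R, U) = -3 + (-56*R - 34)/6 = -3 + (-34 - 56*R)/6 = -3 + (-17/3 - 28*R/3) = -26/3 - 28*R/3)
-4049 - B(g(-8), 62) = -4049 - (-26/3 - 28/3*0) = -4049 - (-26/3 + 0) = -4049 - 1*(-26/3) = -4049 + 26/3 = -12121/3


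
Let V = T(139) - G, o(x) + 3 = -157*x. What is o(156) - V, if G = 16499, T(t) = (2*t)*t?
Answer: -46638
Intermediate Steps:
T(t) = 2*t**2
o(x) = -3 - 157*x
V = 22143 (V = 2*139**2 - 1*16499 = 2*19321 - 16499 = 38642 - 16499 = 22143)
o(156) - V = (-3 - 157*156) - 1*22143 = (-3 - 24492) - 22143 = -24495 - 22143 = -46638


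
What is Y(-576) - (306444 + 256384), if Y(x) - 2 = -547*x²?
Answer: -182044298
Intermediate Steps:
Y(x) = 2 - 547*x²
Y(-576) - (306444 + 256384) = (2 - 547*(-576)²) - (306444 + 256384) = (2 - 547*331776) - 1*562828 = (2 - 181481472) - 562828 = -181481470 - 562828 = -182044298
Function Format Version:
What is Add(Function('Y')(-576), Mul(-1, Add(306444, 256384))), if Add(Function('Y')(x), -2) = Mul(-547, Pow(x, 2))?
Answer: -182044298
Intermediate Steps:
Function('Y')(x) = Add(2, Mul(-547, Pow(x, 2)))
Add(Function('Y')(-576), Mul(-1, Add(306444, 256384))) = Add(Add(2, Mul(-547, Pow(-576, 2))), Mul(-1, Add(306444, 256384))) = Add(Add(2, Mul(-547, 331776)), Mul(-1, 562828)) = Add(Add(2, -181481472), -562828) = Add(-181481470, -562828) = -182044298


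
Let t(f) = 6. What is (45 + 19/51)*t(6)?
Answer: 4628/17 ≈ 272.24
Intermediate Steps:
(45 + 19/51)*t(6) = (45 + 19/51)*6 = (2314/51)*6 = 4628/17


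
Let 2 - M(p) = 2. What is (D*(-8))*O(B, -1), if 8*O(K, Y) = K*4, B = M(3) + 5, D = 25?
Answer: -500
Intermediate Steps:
M(p) = 0 (M(p) = 2 - 1*2 = 2 - 2 = 0)
B = 5 (B = 0 + 5 = 5)
O(K, Y) = K/2 (O(K, Y) = (K*4)/8 = (4*K)/8 = K/2)
(D*(-8))*O(B, -1) = (25*(-8))*((½)*5) = -200*5/2 = -500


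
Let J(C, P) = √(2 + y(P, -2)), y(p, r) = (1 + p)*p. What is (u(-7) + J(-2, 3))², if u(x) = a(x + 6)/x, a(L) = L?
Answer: 687/49 + 2*√14/7 ≈ 15.089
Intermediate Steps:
y(p, r) = p*(1 + p)
u(x) = (6 + x)/x (u(x) = (x + 6)/x = (6 + x)/x)
J(C, P) = √(2 + P*(1 + P))
(u(-7) + J(-2, 3))² = ((6 - 7)/(-7) + √(2 + 3*(1 + 3)))² = (-⅐*(-1) + √(2 + 3*4))² = (⅐ + √(2 + 12))² = (⅐ + √14)²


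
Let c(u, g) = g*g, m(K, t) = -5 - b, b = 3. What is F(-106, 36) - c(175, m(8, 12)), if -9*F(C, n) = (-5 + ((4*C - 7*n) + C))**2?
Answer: -619945/9 ≈ -68883.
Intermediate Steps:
m(K, t) = -8 (m(K, t) = -5 - 1*3 = -5 - 3 = -8)
F(C, n) = -(-5 - 7*n + 5*C)**2/9 (F(C, n) = -(-5 + ((4*C - 7*n) + C))**2/9 = -(-5 + ((-7*n + 4*C) + C))**2/9 = -(-5 + (-7*n + 5*C))**2/9 = -(-5 - 7*n + 5*C)**2/9)
c(u, g) = g**2
F(-106, 36) - c(175, m(8, 12)) = -(5 - 5*(-106) + 7*36)**2/9 - 1*(-8)**2 = -(5 + 530 + 252)**2/9 - 1*64 = -1/9*787**2 - 64 = -1/9*619369 - 64 = -619369/9 - 64 = -619945/9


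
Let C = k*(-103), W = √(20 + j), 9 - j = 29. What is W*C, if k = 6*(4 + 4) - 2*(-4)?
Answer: 0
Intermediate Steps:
j = -20 (j = 9 - 1*29 = 9 - 29 = -20)
k = 56 (k = 6*8 + 8 = 48 + 8 = 56)
W = 0 (W = √(20 - 20) = √0 = 0)
C = -5768 (C = 56*(-103) = -5768)
W*C = 0*(-5768) = 0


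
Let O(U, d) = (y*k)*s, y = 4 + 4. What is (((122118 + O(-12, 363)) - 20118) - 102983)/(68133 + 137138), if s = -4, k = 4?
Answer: -101/18661 ≈ -0.0054124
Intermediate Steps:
y = 8
O(U, d) = -128 (O(U, d) = (8*4)*(-4) = 32*(-4) = -128)
(((122118 + O(-12, 363)) - 20118) - 102983)/(68133 + 137138) = (((122118 - 128) - 20118) - 102983)/(68133 + 137138) = ((121990 - 20118) - 102983)/205271 = (101872 - 102983)*(1/205271) = -1111*1/205271 = -101/18661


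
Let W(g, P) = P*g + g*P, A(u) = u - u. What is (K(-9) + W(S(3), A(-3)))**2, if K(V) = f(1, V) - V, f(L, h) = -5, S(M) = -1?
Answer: 16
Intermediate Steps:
A(u) = 0
W(g, P) = 2*P*g (W(g, P) = P*g + P*g = 2*P*g)
K(V) = -5 - V
(K(-9) + W(S(3), A(-3)))**2 = ((-5 - 1*(-9)) + 2*0*(-1))**2 = ((-5 + 9) + 0)**2 = (4 + 0)**2 = 4**2 = 16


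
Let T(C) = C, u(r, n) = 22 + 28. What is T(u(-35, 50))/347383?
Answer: 50/347383 ≈ 0.00014393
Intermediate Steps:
u(r, n) = 50
T(u(-35, 50))/347383 = 50/347383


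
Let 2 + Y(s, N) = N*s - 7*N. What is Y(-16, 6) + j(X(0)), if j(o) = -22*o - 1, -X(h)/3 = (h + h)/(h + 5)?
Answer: -141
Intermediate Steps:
Y(s, N) = -2 - 7*N + N*s (Y(s, N) = -2 + (N*s - 7*N) = -2 + (-7*N + N*s) = -2 - 7*N + N*s)
X(h) = -6*h/(5 + h) (X(h) = -3*(h + h)/(h + 5) = -3*2*h/(5 + h) = -6*h/(5 + h))
j(o) = -1 - 22*o
Y(-16, 6) + j(X(0)) = (-2 - 7*6 + 6*(-16)) + (-1 - (-132)*0/(5 + 0)) = (-2 - 42 - 96) + (-1 - (-132)*0/5) = -140 + (-1 - (-132)*0/5) = -140 + (-1 - 22*0) = -140 + (-1 + 0) = -140 - 1 = -141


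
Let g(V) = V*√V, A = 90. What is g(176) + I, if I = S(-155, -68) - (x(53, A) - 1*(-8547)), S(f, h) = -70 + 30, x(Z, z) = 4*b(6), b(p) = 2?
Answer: -8595 + 704*√11 ≈ -6260.1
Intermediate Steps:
x(Z, z) = 8 (x(Z, z) = 4*2 = 8)
g(V) = V^(3/2)
S(f, h) = -40
I = -8595 (I = -40 - (8 - 1*(-8547)) = -40 - (8 + 8547) = -40 - 1*8555 = -40 - 8555 = -8595)
g(176) + I = 176^(3/2) - 8595 = 704*√11 - 8595 = -8595 + 704*√11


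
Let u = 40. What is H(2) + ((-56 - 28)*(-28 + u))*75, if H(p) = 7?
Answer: -75593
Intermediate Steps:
H(2) + ((-56 - 28)*(-28 + u))*75 = 7 + ((-56 - 28)*(-28 + 40))*75 = 7 - 84*12*75 = 7 - 1008*75 = 7 - 75600 = -75593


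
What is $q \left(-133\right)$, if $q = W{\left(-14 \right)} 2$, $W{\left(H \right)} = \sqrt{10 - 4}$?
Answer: $- 266 \sqrt{6} \approx -651.56$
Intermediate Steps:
$W{\left(H \right)} = \sqrt{6}$
$q = 2 \sqrt{6}$ ($q = \sqrt{6} \cdot 2 = 2 \sqrt{6} \approx 4.899$)
$q \left(-133\right) = 2 \sqrt{6} \left(-133\right) = - 266 \sqrt{6}$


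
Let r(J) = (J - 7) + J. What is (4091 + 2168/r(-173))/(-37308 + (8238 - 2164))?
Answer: -1441955/11025602 ≈ -0.13078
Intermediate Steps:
r(J) = -7 + 2*J (r(J) = (-7 + J) + J = -7 + 2*J)
(4091 + 2168/r(-173))/(-37308 + (8238 - 2164)) = (4091 + 2168/(-7 + 2*(-173)))/(-37308 + (8238 - 2164)) = (4091 + 2168/(-7 - 346))/(-37308 + 6074) = (4091 + 2168/(-353))/(-31234) = (4091 + 2168*(-1/353))*(-1/31234) = (4091 - 2168/353)*(-1/31234) = (1441955/353)*(-1/31234) = -1441955/11025602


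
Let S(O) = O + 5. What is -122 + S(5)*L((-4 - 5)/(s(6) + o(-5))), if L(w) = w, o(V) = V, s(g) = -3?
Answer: -443/4 ≈ -110.75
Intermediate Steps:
S(O) = 5 + O
-122 + S(5)*L((-4 - 5)/(s(6) + o(-5))) = -122 + (5 + 5)*((-4 - 5)/(-3 - 5)) = -122 + 10*(-9/(-8)) = -122 + 10*(-9*(-⅛)) = -122 + 10*(9/8) = -122 + 45/4 = -443/4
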